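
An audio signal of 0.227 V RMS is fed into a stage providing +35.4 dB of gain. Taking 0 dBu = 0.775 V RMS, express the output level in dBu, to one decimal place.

+24.7 dBu

Input level: 20·log₁₀(0.227/0.775) = -10.67 dBu.
Output: -10.67 + 35.4 = +24.7 dBu.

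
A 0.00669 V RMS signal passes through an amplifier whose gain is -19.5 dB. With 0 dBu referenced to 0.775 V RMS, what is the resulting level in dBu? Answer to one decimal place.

-60.8 dBu

Input level: 20·log₁₀(0.00669/0.775) = -41.28 dBu.
Output: -41.28 − 19.5 = -60.8 dBu.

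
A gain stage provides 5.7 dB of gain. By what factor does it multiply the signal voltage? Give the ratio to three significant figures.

Voltage ratio = 10^(dB/20).
10^(5.7/20) = 10^(0.2850) = 1.93.

1.93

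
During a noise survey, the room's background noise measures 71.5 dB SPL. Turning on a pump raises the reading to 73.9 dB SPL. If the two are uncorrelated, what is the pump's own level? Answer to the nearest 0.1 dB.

Remove the background by subtracting linear intensities:
L_src = 10·log₁₀(10^(73.9/10) − 10^(71.5/10)) = 10·log₁₀(10420000) = 70.2 dB SPL.

70.2 dB SPL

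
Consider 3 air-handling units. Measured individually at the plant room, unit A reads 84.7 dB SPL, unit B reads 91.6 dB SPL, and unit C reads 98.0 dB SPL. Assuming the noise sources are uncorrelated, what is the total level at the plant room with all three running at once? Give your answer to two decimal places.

Add the sources as powers (linear), then convert back to dB:
L_total = 10·log₁₀(10^(84.7/10) + 10^(91.6/10) + 10^(98.0/10)) = 10·log₁₀(8050000000) = 99.06 dB SPL.

99.06 dB SPL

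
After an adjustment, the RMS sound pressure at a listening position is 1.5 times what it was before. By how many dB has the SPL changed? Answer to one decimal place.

Sound pressure is an amplitude quantity: ΔL = 20·log₁₀(p₂/p₁).
20·log₁₀(1.5) = 3.5 dB.

3.5 dB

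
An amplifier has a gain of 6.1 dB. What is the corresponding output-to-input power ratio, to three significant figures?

Power ratio = 10^(dB/10).
10^(6.1/10) = 10^(0.6100) = 4.07.

4.07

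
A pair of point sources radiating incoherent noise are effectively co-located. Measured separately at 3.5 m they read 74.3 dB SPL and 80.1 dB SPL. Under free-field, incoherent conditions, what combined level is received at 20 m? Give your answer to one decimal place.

Combined at 3.5 m: 10·log₁₀(10^(74.3/10)+10^(80.1/10)) = 81.11 dB SPL.
Then apply −20·log₁₀(20/3.5) = -15.14 dB → 66.0 dB SPL.

66.0 dB SPL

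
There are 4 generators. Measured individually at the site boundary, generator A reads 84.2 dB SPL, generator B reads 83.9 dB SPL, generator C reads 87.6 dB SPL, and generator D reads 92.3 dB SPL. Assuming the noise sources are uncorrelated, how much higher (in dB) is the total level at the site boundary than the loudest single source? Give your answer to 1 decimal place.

2.1 dB

Incoherent sources sum as intensities:
L_total = 10·log₁₀(10^(84.2/10) + 10^(83.9/10) + 10^(87.6/10) + 10^(92.3/10)) = 94.44 dB SPL.
Excess over the loudest (92.3 dB): 94.44 − 92.3 = 2.1 dB.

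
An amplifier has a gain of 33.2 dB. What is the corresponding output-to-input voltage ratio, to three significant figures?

45.7

Voltage ratio = 10^(dB/20).
10^(33.2/20) = 10^(1.660) = 45.7.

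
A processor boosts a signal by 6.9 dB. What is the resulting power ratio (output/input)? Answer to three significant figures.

Power ratio = 10^(dB/10).
10^(6.9/10) = 10^(0.6900) = 4.90.

4.90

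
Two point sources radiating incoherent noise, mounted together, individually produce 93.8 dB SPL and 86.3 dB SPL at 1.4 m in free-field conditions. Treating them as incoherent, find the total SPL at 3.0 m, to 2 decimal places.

Combined at 1.4 m: 10·log₁₀(10^(93.8/10)+10^(86.3/10)) = 94.511 dB SPL.
Then apply −20·log₁₀(3.0/1.4) = -6.620 dB → 87.89 dB SPL.

87.89 dB SPL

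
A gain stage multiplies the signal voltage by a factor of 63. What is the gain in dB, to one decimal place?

36.0 dB

Voltage is an amplitude quantity, so gain = 20·log₁₀(V_out/V_in).
20·log₁₀(63) = 36.0 dB.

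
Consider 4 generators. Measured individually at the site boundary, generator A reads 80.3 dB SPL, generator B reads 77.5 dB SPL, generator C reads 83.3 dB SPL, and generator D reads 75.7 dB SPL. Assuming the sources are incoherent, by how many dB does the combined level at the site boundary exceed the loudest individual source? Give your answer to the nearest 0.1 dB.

Add the sources as powers (linear), then convert back to dB:
L_total = 10·log₁₀(10^(80.3/10) + 10^(77.5/10) + 10^(83.3/10) + 10^(75.7/10)) = 86.17 dB SPL.
Excess over the loudest (83.3 dB): 86.17 − 83.3 = 2.9 dB.

2.9 dB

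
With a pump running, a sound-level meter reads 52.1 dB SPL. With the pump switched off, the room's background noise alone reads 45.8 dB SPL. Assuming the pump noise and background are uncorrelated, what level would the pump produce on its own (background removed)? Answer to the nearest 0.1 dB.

50.9 dB SPL

Remove the background by subtracting linear intensities:
L_src = 10·log₁₀(10^(52.1/10) − 10^(45.8/10)) = 10·log₁₀(124200) = 50.9 dB SPL.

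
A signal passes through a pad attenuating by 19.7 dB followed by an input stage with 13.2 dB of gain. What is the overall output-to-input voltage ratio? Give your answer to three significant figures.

Net gain = (−19.7) + 13.2 = -6.5 dB.
Voltage ratio = 10^(-6.5/20) = 0.473.

0.473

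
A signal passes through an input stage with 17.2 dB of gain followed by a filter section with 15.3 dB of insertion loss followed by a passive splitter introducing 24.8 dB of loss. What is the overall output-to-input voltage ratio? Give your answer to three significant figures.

Net gain = 17.2 + (−15.3) + (−24.8) = -22.9 dB.
Voltage ratio = 10^(-22.9/20) = 0.0716.

0.0716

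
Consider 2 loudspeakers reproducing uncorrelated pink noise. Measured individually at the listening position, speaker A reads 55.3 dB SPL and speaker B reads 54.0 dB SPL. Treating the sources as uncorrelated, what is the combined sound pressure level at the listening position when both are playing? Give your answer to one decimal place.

Uncorrelated sources add in intensity (power), not in dB.
L_total = 10·log₁₀(10^(55.3/10) + 10^(54.0/10)) = 10·log₁₀(590000) = 57.7 dB SPL.

57.7 dB SPL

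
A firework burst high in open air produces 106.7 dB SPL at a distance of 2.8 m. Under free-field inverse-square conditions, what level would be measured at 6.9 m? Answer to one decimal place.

Inverse-square spreading gives ΔL = −20·log₁₀(d₂/d₁).
ΔL = −20·log₁₀(6.9/2.8) = -7.83 dB, so L₂ = 106.7 + (-7.83) = 98.9 dB SPL.

98.9 dB SPL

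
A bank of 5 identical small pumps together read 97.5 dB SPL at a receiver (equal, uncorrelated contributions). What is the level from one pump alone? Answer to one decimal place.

90.5 dB SPL

5 equal incoherent sources add 10·log₁₀(5) = 6.99 dB over one source.
L_one = 97.5 − 6.99 = 90.5 dB SPL.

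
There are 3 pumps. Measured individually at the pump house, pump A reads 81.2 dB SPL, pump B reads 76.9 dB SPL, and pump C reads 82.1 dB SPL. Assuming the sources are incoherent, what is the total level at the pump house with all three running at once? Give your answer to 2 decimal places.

Add the sources as powers (linear), then convert back to dB:
L_total = 10·log₁₀(10^(81.2/10) + 10^(76.9/10) + 10^(82.1/10)) = 10·log₁₀(343000000) = 85.35 dB SPL.

85.35 dB SPL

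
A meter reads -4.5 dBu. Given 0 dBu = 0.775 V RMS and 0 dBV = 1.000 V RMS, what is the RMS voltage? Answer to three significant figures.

0.462 V

V = 0.775 V × 10^(-4.5/20).
= 0.775 × 0.5957 = 0.462 V.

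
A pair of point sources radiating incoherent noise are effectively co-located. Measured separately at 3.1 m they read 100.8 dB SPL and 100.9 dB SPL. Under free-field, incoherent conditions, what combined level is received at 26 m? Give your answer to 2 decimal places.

Combined at 3.1 m: 10·log₁₀(10^(100.8/10)+10^(100.9/10)) = 103.861 dB SPL.
Then apply −20·log₁₀(26/3.1) = -18.472 dB → 85.39 dB SPL.

85.39 dB SPL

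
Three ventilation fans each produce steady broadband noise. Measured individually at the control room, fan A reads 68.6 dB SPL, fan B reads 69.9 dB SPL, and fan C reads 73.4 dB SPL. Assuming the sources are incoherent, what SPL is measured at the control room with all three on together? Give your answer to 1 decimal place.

75.9 dB SPL

Uncorrelated sources add in intensity (power), not in dB.
L_total = 10·log₁₀(10^(68.6/10) + 10^(69.9/10) + 10^(73.4/10)) = 10·log₁₀(38890000) = 75.9 dB SPL.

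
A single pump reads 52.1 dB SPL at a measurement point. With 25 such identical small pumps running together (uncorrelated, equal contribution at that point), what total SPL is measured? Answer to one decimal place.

25 equal incoherent sources raise the level by 10·log₁₀(25) = 13.98 dB.
L_total = 52.1 + 13.98 = 66.1 dB SPL.

66.1 dB SPL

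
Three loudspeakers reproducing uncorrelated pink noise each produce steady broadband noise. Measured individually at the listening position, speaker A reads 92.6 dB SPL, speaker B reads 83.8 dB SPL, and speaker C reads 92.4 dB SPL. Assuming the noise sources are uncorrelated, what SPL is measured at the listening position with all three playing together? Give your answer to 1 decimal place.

Uncorrelated sources add in intensity (power), not in dB.
L_total = 10·log₁₀(10^(92.6/10) + 10^(83.8/10) + 10^(92.4/10)) = 10·log₁₀(3797000000) = 95.8 dB SPL.

95.8 dB SPL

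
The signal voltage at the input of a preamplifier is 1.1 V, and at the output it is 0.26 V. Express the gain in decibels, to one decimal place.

-12.5 dB

Voltage ratio → dB uses the 20·log₁₀ form:
20·log₁₀(0.26/1.1) = 20·log₁₀(0.2364) = -12.5 dB.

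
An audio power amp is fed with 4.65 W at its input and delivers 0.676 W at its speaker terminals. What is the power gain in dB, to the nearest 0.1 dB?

-8.4 dB

Power is a power quantity, so gain = 10·log₁₀(P_out/P_in).
10·log₁₀(0.676/4.65) = 10·log₁₀(0.1454) = -8.4 dB.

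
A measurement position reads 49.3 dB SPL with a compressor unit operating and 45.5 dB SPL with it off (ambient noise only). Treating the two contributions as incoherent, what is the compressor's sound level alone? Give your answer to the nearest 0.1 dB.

47.0 dB SPL

Remove the background by subtracting linear intensities:
L_src = 10·log₁₀(10^(49.3/10) − 10^(45.5/10)) = 10·log₁₀(49630) = 47.0 dB SPL.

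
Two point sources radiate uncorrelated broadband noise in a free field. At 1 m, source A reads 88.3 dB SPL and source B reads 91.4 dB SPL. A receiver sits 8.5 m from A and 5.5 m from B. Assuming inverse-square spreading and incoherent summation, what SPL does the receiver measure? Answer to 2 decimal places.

At the listener: L_A = 88.3 − 20·log₁₀(8.5) = 69.712 dB; L_B = 91.4 − 20·log₁₀(5.5) = 76.593 dB.
Combined: 10·log₁₀(10^(69.712/10)+10^(76.593/10)) = 77.40 dB SPL.

77.40 dB SPL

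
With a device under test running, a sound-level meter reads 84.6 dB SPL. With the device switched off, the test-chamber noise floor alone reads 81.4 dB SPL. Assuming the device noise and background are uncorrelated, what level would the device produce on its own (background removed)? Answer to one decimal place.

Background correction is a power subtraction:
L_src = 10·log₁₀(10^(84.6/10) − 10^(81.4/10)) = 10·log₁₀(150400000) = 81.8 dB SPL.

81.8 dB SPL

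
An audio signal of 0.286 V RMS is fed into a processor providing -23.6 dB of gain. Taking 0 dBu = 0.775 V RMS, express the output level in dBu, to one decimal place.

Input level: 20·log₁₀(0.286/0.775) = -8.66 dBu.
Output: -8.66 − 23.6 = -32.3 dBu.

-32.3 dBu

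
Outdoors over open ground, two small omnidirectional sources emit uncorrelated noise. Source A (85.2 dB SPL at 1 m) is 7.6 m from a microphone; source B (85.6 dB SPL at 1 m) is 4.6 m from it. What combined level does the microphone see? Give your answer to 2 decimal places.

73.60 dB SPL

At the listener: L_A = 85.2 − 20·log₁₀(7.6) = 67.584 dB; L_B = 85.6 − 20·log₁₀(4.6) = 72.345 dB.
Combined: 10·log₁₀(10^(67.584/10)+10^(72.345/10)) = 73.60 dB SPL.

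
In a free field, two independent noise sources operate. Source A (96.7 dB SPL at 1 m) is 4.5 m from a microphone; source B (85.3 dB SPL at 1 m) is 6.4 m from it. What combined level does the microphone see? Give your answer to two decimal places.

83.79 dB SPL

At the listener: L_A = 96.7 − 20·log₁₀(4.5) = 83.636 dB; L_B = 85.3 − 20·log₁₀(6.4) = 69.176 dB.
Combined: 10·log₁₀(10^(83.636/10)+10^(69.176/10)) = 83.79 dB SPL.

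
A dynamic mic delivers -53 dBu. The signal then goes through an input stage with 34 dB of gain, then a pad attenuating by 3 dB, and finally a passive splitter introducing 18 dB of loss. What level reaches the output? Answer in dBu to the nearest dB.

-40 dBu

Gain stages sum in dB:
-53 + 34 − 3 − 18 = -40 dBu.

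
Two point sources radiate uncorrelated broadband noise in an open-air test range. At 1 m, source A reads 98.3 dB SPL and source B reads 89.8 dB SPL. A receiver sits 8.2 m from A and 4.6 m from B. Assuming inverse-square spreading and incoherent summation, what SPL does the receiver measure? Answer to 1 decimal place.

At the listener: L_A = 98.3 − 20·log₁₀(8.2) = 80.02 dB; L_B = 89.8 − 20·log₁₀(4.6) = 76.54 dB.
Combined: 10·log₁₀(10^(80.02/10)+10^(76.54/10)) = 81.6 dB SPL.

81.6 dB SPL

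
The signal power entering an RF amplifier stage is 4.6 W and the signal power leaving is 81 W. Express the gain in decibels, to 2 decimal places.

12.46 dB

Power is a power quantity, so gain = 10·log₁₀(P_out/P_in).
10·log₁₀(81/4.6) = 10·log₁₀(17.61) = 12.46 dB.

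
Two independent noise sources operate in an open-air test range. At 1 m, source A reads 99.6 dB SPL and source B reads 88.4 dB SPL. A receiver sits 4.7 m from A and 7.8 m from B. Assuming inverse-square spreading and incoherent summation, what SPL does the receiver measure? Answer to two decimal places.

86.28 dB SPL

At the listener: L_A = 99.6 − 20·log₁₀(4.7) = 86.158 dB; L_B = 88.4 − 20·log₁₀(7.8) = 70.558 dB.
Combined: 10·log₁₀(10^(86.158/10)+10^(70.558/10)) = 86.28 dB SPL.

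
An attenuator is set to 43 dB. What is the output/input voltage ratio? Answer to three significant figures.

0.00708

Voltage ratio = 10^(dB/20).
10^(-43/20) = 10^(-2.150) = 0.00708.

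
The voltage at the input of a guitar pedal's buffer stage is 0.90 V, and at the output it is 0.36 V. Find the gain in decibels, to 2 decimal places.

-7.96 dB

Voltage is an amplitude quantity, so gain = 20·log₁₀(V_out/V_in).
20·log₁₀(0.36/0.90) = 20·log₁₀(0.4000) = -7.96 dB.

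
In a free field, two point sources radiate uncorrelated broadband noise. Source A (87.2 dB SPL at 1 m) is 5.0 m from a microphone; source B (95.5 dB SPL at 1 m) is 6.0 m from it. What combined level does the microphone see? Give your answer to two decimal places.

80.78 dB SPL

At the listener: L_A = 87.2 − 20·log₁₀(5.0) = 73.221 dB; L_B = 95.5 − 20·log₁₀(6.0) = 79.937 dB.
Combined: 10·log₁₀(10^(73.221/10)+10^(79.937/10)) = 80.78 dB SPL.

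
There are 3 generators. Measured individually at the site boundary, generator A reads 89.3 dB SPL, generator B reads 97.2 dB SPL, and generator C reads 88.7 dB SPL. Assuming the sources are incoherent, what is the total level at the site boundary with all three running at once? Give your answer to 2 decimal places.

98.35 dB SPL

Incoherent sources sum as intensities:
L_total = 10·log₁₀(10^(89.3/10) + 10^(97.2/10) + 10^(88.7/10)) = 10·log₁₀(6841000000) = 98.35 dB SPL.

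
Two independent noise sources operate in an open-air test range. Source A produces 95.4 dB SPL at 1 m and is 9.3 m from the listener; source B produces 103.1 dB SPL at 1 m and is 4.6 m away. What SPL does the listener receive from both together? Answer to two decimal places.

90.02 dB SPL

At the listener: L_A = 95.4 − 20·log₁₀(9.3) = 76.030 dB; L_B = 103.1 − 20·log₁₀(4.6) = 89.845 dB.
Combined: 10·log₁₀(10^(76.030/10)+10^(89.845/10)) = 90.02 dB SPL.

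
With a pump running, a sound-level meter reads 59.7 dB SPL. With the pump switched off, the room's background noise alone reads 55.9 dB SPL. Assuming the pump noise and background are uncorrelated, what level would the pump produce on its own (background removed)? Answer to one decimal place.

Remove the background by subtracting linear intensities:
L_src = 10·log₁₀(10^(59.7/10) − 10^(55.9/10)) = 10·log₁₀(544200) = 57.4 dB SPL.

57.4 dB SPL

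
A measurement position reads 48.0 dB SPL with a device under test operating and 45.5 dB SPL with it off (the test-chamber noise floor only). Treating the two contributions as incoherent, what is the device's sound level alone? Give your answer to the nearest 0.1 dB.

44.4 dB SPL

Subtract intensities: L_src = 10·log₁₀(10^(L_total/10) − 10^(L_bg/10)).
L_src = 10·log₁₀(10^(48.0/10) − 10^(45.5/10)) = 10·log₁₀(27610) = 44.4 dB SPL.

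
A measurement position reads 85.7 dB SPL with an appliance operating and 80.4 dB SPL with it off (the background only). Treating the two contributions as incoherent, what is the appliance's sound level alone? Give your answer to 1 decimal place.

84.2 dB SPL

Remove the background by subtracting linear intensities:
L_src = 10·log₁₀(10^(85.7/10) − 10^(80.4/10)) = 10·log₁₀(261900000) = 84.2 dB SPL.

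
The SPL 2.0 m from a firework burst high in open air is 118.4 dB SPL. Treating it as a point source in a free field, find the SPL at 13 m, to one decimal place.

102.1 dB SPL

Free-field point source: level drops by 20·log₁₀ of the distance ratio.
ΔL = −20·log₁₀(13/2.0) = -16.26 dB, so L₂ = 118.4 + (-16.26) = 102.1 dB SPL.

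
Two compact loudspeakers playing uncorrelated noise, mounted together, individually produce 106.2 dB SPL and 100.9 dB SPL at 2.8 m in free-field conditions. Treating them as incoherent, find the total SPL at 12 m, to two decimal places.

94.68 dB SPL

Combined at 2.8 m: 10·log₁₀(10^(106.2/10)+10^(100.9/10)) = 107.323 dB SPL.
Then apply −20·log₁₀(12/2.8) = -12.640 dB → 94.68 dB SPL.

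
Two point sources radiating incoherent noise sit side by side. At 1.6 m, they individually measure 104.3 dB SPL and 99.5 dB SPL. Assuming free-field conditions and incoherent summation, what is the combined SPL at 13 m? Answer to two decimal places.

87.35 dB SPL

Combined at 1.6 m: 10·log₁₀(10^(104.3/10)+10^(99.5/10)) = 105.542 dB SPL.
Then apply −20·log₁₀(13/1.6) = -18.196 dB → 87.35 dB SPL.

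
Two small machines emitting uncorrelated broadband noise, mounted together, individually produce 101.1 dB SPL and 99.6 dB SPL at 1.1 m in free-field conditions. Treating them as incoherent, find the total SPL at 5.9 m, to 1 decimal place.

Combined at 1.1 m: 10·log₁₀(10^(101.1/10)+10^(99.6/10)) = 103.42 dB SPL.
Then apply −20·log₁₀(5.9/1.1) = -14.59 dB → 88.8 dB SPL.

88.8 dB SPL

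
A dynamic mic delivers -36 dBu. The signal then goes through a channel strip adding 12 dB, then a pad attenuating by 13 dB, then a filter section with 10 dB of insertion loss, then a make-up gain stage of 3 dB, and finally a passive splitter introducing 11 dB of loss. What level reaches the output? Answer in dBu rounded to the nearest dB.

-55 dBu

Cascaded gains and losses add directly in dB.
-36 + 12 − 13 − 10 + 3 − 11 = -55 dBu.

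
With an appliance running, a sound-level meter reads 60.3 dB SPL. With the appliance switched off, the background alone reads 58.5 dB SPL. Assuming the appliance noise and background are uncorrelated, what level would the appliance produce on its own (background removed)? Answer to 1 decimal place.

Background correction is a power subtraction:
L_src = 10·log₁₀(10^(60.3/10) − 10^(58.5/10)) = 10·log₁₀(363600) = 55.6 dB SPL.

55.6 dB SPL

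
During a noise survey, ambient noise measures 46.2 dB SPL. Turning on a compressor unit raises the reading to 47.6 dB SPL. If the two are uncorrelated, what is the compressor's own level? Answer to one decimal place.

42.0 dB SPL

Remove the background by subtracting linear intensities:
L_src = 10·log₁₀(10^(47.6/10) − 10^(46.2/10)) = 10·log₁₀(15860) = 42.0 dB SPL.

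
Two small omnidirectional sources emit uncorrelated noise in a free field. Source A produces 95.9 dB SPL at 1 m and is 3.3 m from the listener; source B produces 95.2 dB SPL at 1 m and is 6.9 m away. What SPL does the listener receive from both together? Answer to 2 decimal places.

At the listener: L_A = 95.9 − 20·log₁₀(3.3) = 85.530 dB; L_B = 95.2 − 20·log₁₀(6.9) = 78.423 dB.
Combined: 10·log₁₀(10^(85.530/10)+10^(78.423/10)) = 86.30 dB SPL.

86.30 dB SPL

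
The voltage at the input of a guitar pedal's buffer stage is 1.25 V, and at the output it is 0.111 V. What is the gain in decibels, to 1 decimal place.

For a voltage ratio, dB = 20·log₁₀(V₂/V₁).
20·log₁₀(0.111/1.25) = 20·log₁₀(0.08880) = -21.0 dB.

-21.0 dB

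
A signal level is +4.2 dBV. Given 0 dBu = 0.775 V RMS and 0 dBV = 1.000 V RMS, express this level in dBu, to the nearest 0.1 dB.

The offset between the scales is 20·log₁₀(0.775/1.000) = −2.214 dB.
So dBu = +4.2 + 2.214 = +6.4 dBu.

+6.4 dBu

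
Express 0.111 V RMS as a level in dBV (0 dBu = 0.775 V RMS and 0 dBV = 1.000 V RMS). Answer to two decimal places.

-19.09 dBV

dBV = 20·log₁₀(V / 1.000 V).
20·log₁₀(0.111/1.000) = -19.09 dBV.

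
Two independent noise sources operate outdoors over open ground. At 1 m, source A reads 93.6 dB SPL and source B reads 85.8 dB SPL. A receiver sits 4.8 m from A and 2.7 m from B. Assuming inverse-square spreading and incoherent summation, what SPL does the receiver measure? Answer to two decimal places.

At the listener: L_A = 93.6 − 20·log₁₀(4.8) = 79.975 dB; L_B = 85.8 − 20·log₁₀(2.7) = 77.173 dB.
Combined: 10·log₁₀(10^(79.975/10)+10^(77.173/10)) = 81.81 dB SPL.

81.81 dB SPL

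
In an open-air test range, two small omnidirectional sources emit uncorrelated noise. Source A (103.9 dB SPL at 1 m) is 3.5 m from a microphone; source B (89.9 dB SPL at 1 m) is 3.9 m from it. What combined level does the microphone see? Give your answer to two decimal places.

93.16 dB SPL

At the listener: L_A = 103.9 − 20·log₁₀(3.5) = 93.019 dB; L_B = 89.9 − 20·log₁₀(3.9) = 78.079 dB.
Combined: 10·log₁₀(10^(93.019/10)+10^(78.079/10)) = 93.16 dB SPL.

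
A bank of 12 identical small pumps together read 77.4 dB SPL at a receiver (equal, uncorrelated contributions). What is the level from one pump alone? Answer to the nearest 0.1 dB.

12 equal incoherent sources add 10·log₁₀(12) = 10.79 dB over one source.
L_one = 77.4 − 10.79 = 66.6 dB SPL.

66.6 dB SPL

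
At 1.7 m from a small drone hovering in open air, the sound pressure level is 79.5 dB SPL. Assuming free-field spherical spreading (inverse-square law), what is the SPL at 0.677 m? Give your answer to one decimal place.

Free-field point source: level drops by 20·log₁₀ of the distance ratio.
ΔL = −20·log₁₀(0.677/1.7) = 8.00 dB, so L₂ = 79.5 + (8.00) = 87.5 dB SPL.

87.5 dB SPL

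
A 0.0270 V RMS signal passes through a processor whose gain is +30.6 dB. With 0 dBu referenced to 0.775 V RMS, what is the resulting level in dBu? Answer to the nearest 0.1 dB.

Input level: 20·log₁₀(0.0270/0.775) = -29.16 dBu.
Output: -29.16 + 30.6 = +1.4 dBu.

+1.4 dBu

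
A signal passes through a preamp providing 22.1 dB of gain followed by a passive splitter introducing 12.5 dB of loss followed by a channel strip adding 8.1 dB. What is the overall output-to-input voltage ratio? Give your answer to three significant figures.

Net gain = 22.1 + (−12.5) + 8.1 = 17.7 dB.
Voltage ratio = 10^(17.7/20) = 7.67.

7.67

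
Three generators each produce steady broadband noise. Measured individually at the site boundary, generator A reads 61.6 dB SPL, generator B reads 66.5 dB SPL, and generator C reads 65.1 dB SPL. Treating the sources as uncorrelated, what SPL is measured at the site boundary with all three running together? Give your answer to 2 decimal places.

Uncorrelated sources add in intensity (power), not in dB.
L_total = 10·log₁₀(10^(61.6/10) + 10^(66.5/10) + 10^(65.1/10)) = 10·log₁₀(9148000) = 69.61 dB SPL.

69.61 dB SPL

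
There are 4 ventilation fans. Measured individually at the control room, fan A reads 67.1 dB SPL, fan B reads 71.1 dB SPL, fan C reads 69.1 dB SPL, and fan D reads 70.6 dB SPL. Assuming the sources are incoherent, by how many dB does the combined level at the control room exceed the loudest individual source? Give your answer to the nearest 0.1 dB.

Incoherent sources sum as intensities:
L_total = 10·log₁₀(10^(67.1/10) + 10^(71.1/10) + 10^(69.1/10) + 10^(70.6/10)) = 75.75 dB SPL.
Excess over the loudest (71.1 dB): 75.75 − 71.1 = 4.7 dB.

4.7 dB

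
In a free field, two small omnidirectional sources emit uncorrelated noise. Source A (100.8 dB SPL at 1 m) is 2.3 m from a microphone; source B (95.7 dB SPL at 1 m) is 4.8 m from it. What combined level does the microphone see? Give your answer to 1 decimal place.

93.9 dB SPL

At the listener: L_A = 100.8 − 20·log₁₀(2.3) = 93.57 dB; L_B = 95.7 − 20·log₁₀(4.8) = 82.08 dB.
Combined: 10·log₁₀(10^(93.57/10)+10^(82.08/10)) = 93.9 dB SPL.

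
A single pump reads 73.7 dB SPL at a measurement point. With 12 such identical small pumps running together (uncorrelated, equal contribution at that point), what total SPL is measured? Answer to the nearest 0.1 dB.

12 equal incoherent sources raise the level by 10·log₁₀(12) = 10.79 dB.
L_total = 73.7 + 10.79 = 84.5 dB SPL.

84.5 dB SPL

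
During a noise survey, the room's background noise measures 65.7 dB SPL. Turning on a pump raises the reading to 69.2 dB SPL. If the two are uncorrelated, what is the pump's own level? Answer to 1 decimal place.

Subtract intensities: L_src = 10·log₁₀(10^(L_total/10) − 10^(L_bg/10)).
L_src = 10·log₁₀(10^(69.2/10) − 10^(65.7/10)) = 10·log₁₀(4602000) = 66.6 dB SPL.

66.6 dB SPL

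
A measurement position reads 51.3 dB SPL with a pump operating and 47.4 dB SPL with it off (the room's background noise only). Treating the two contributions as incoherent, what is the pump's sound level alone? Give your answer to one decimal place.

49.0 dB SPL

Remove the background by subtracting linear intensities:
L_src = 10·log₁₀(10^(51.3/10) − 10^(47.4/10)) = 10·log₁₀(79940) = 49.0 dB SPL.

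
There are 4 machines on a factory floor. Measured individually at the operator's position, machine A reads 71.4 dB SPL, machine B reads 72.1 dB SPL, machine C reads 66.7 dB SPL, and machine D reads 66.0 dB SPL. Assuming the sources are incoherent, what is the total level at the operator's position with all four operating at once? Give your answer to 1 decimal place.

Incoherent sources sum as intensities:
L_total = 10·log₁₀(10^(71.4/10) + 10^(72.1/10) + 10^(66.7/10) + 10^(66.0/10)) = 10·log₁₀(38680000) = 75.9 dB SPL.

75.9 dB SPL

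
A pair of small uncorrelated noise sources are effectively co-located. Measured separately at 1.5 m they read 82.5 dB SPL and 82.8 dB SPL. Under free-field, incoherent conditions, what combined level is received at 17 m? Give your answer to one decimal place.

Combined at 1.5 m: 10·log₁₀(10^(82.5/10)+10^(82.8/10)) = 85.66 dB SPL.
Then apply −20·log₁₀(17/1.5) = -21.09 dB → 64.6 dB SPL.

64.6 dB SPL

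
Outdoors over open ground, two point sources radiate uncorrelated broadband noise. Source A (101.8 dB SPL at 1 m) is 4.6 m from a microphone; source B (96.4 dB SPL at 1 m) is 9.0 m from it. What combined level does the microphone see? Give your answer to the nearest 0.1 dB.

At the listener: L_A = 101.8 − 20·log₁₀(4.6) = 88.54 dB; L_B = 96.4 − 20·log₁₀(9.0) = 77.32 dB.
Combined: 10·log₁₀(10^(88.54/10)+10^(77.32/10)) = 88.9 dB SPL.

88.9 dB SPL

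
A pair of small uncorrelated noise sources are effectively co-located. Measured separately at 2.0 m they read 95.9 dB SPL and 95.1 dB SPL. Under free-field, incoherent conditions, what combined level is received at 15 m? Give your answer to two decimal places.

Combined at 2.0 m: 10·log₁₀(10^(95.9/10)+10^(95.1/10)) = 98.529 dB SPL.
Then apply −20·log₁₀(15/2.0) = -17.501 dB → 81.03 dB SPL.

81.03 dB SPL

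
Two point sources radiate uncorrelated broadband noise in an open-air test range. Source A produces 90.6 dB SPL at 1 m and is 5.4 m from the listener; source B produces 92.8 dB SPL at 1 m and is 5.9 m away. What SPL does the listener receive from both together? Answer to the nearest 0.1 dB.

79.7 dB SPL

At the listener: L_A = 90.6 − 20·log₁₀(5.4) = 75.95 dB; L_B = 92.8 − 20·log₁₀(5.9) = 77.38 dB.
Combined: 10·log₁₀(10^(75.95/10)+10^(77.38/10)) = 79.7 dB SPL.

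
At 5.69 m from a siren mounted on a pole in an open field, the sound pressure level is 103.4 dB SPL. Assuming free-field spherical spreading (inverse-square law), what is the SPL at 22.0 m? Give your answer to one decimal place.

Free-field point source: level drops by 20·log₁₀ of the distance ratio.
ΔL = −20·log₁₀(22.0/5.69) = -11.75 dB, so L₂ = 103.4 + (-11.75) = 91.7 dB SPL.

91.7 dB SPL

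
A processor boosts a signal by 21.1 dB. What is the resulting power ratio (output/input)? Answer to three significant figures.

129

Power ratio = 10^(dB/10).
10^(21.1/10) = 10^(2.110) = 129.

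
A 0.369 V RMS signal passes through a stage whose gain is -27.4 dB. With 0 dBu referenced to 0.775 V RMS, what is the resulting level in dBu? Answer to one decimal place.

Input level: 20·log₁₀(0.369/0.775) = -6.45 dBu.
Output: -6.45 − 27.4 = -33.8 dBu.

-33.8 dBu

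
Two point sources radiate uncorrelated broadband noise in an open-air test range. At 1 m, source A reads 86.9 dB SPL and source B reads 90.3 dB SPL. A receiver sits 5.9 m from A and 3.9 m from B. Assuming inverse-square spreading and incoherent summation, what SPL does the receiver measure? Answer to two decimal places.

At the listener: L_A = 86.9 − 20·log₁₀(5.9) = 71.483 dB; L_B = 90.3 − 20·log₁₀(3.9) = 78.479 dB.
Combined: 10·log₁₀(10^(71.483/10)+10^(78.479/10)) = 79.27 dB SPL.

79.27 dB SPL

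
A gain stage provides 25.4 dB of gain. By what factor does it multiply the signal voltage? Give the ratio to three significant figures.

18.6

Voltage ratio = 10^(dB/20).
10^(25.4/20) = 10^(1.270) = 18.6.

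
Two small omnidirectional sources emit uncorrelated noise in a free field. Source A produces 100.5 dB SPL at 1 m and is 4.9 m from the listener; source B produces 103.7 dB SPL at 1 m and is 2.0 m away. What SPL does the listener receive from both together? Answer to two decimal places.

98.01 dB SPL

At the listener: L_A = 100.5 − 20·log₁₀(4.9) = 86.696 dB; L_B = 103.7 − 20·log₁₀(2.0) = 97.679 dB.
Combined: 10·log₁₀(10^(86.696/10)+10^(97.679/10)) = 98.01 dB SPL.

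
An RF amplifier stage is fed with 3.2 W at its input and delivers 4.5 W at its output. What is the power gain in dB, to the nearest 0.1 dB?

Power is a power quantity, so gain = 10·log₁₀(P_out/P_in).
10·log₁₀(4.5/3.2) = 10·log₁₀(1.406) = 1.5 dB.

1.5 dB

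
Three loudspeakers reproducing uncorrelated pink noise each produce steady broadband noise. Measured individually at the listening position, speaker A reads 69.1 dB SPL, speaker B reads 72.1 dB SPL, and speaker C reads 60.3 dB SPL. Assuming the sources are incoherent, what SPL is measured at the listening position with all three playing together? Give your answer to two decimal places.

Add the sources as powers (linear), then convert back to dB:
L_total = 10·log₁₀(10^(69.1/10) + 10^(72.1/10) + 10^(60.3/10)) = 10·log₁₀(25420000) = 74.05 dB SPL.

74.05 dB SPL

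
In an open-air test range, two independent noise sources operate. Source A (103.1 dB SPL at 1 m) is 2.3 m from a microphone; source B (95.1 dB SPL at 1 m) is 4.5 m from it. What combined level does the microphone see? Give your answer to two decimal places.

At the listener: L_A = 103.1 − 20·log₁₀(2.3) = 95.865 dB; L_B = 95.1 − 20·log₁₀(4.5) = 82.036 dB.
Combined: 10·log₁₀(10^(95.865/10)+10^(82.036/10)) = 96.04 dB SPL.

96.04 dB SPL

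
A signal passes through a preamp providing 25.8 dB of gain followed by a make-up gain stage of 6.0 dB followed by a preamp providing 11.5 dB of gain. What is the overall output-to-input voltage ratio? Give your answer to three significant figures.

Net gain = 25.8 + 6.0 + 11.5 = 43.3 dB.
Voltage ratio = 10^(43.3/20) = 146.

146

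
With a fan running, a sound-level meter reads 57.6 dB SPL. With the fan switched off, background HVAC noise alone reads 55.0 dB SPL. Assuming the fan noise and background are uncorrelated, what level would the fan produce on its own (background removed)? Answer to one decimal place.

54.1 dB SPL

Subtract intensities: L_src = 10·log₁₀(10^(L_total/10) − 10^(L_bg/10)).
L_src = 10·log₁₀(10^(57.6/10) − 10^(55.0/10)) = 10·log₁₀(259200) = 54.1 dB SPL.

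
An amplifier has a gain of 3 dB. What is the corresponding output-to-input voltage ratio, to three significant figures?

Voltage ratio = 10^(dB/20).
10^(3/20) = 10^(0.1500) = 1.41.

1.41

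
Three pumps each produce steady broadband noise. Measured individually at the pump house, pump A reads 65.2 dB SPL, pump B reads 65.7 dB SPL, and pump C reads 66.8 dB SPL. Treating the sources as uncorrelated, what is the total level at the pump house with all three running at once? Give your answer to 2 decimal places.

Add the sources as powers (linear), then convert back to dB:
L_total = 10·log₁₀(10^(65.2/10) + 10^(65.7/10) + 10^(66.8/10)) = 10·log₁₀(11810000) = 70.72 dB SPL.

70.72 dB SPL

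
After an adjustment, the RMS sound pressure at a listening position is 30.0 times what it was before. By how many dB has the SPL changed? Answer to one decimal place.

SPL change from a pressure ratio uses the 20·log₁₀ form:
20·log₁₀(30.0) = 29.5 dB.

29.5 dB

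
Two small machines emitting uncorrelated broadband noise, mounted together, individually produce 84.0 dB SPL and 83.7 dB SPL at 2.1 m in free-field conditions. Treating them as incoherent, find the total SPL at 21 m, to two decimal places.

66.86 dB SPL

Combined at 2.1 m: 10·log₁₀(10^(84.0/10)+10^(83.7/10)) = 86.863 dB SPL.
Then apply −20·log₁₀(21/2.1) = -20.000 dB → 66.86 dB SPL.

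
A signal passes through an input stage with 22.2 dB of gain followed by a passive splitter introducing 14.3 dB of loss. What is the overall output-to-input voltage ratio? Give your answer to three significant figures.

Net gain = 22.2 + (−14.3) = 7.9 dB.
Voltage ratio = 10^(7.9/20) = 2.48.

2.48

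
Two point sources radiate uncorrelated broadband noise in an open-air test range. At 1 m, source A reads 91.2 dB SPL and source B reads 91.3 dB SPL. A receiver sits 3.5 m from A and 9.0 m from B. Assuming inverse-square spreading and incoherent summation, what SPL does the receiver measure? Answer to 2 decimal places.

80.94 dB SPL

At the listener: L_A = 91.2 − 20·log₁₀(3.5) = 80.319 dB; L_B = 91.3 − 20·log₁₀(9.0) = 72.215 dB.
Combined: 10·log₁₀(10^(80.319/10)+10^(72.215/10)) = 80.94 dB SPL.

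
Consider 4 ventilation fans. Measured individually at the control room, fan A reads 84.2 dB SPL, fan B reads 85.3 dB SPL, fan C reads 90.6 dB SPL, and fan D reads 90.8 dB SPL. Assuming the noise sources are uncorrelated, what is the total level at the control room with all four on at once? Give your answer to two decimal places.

94.70 dB SPL

Uncorrelated sources add in intensity (power), not in dB.
L_total = 10·log₁₀(10^(84.2/10) + 10^(85.3/10) + 10^(90.6/10) + 10^(90.8/10)) = 10·log₁₀(2952000000) = 94.70 dB SPL.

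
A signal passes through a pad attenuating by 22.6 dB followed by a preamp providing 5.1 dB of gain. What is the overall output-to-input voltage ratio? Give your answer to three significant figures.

Net gain = (−22.6) + 5.1 = -17.5 dB.
Voltage ratio = 10^(-17.5/20) = 0.133.

0.133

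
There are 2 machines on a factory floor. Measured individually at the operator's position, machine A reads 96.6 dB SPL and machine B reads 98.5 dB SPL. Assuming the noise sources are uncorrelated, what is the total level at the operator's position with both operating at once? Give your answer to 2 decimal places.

Uncorrelated sources add in intensity (power), not in dB.
L_total = 10·log₁₀(10^(96.6/10) + 10^(98.5/10)) = 10·log₁₀(11650000000) = 100.66 dB SPL.

100.66 dB SPL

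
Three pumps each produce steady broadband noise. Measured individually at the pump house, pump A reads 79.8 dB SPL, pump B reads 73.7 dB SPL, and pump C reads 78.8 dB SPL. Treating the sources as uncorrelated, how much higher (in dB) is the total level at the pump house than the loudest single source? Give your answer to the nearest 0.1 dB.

3.1 dB

Uncorrelated sources add in intensity (power), not in dB.
L_total = 10·log₁₀(10^(79.8/10) + 10^(73.7/10) + 10^(78.8/10)) = 82.90 dB SPL.
Excess over the loudest (79.8 dB): 82.90 − 79.8 = 3.1 dB.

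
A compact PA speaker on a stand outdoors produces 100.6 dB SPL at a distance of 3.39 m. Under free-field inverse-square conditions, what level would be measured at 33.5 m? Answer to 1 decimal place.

Inverse-square spreading gives ΔL = −20·log₁₀(d₂/d₁).
ΔL = −20·log₁₀(33.5/3.39) = -19.90 dB, so L₂ = 100.6 + (-19.90) = 80.7 dB SPL.

80.7 dB SPL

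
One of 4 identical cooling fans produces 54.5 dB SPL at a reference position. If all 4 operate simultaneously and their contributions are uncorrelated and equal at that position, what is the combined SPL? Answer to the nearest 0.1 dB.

4 equal incoherent sources raise the level by 10·log₁₀(4) = 6.02 dB.
L_total = 54.5 + 6.02 = 60.5 dB SPL.

60.5 dB SPL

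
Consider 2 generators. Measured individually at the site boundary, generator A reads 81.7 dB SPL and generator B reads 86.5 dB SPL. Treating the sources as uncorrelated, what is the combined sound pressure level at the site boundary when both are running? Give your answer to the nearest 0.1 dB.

Uncorrelated sources add in intensity (power), not in dB.
L_total = 10·log₁₀(10^(81.7/10) + 10^(86.5/10)) = 10·log₁₀(594600000) = 87.7 dB SPL.

87.7 dB SPL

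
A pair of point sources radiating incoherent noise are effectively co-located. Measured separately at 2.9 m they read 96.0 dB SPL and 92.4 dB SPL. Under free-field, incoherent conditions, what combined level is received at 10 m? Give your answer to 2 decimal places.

Combined at 2.9 m: 10·log₁₀(10^(96.0/10)+10^(92.4/10)) = 97.573 dB SPL.
Then apply −20·log₁₀(10/2.9) = -10.752 dB → 86.82 dB SPL.

86.82 dB SPL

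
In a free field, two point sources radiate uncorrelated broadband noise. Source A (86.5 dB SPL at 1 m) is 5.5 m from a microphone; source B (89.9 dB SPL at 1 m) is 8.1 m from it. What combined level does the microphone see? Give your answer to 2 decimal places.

At the listener: L_A = 86.5 − 20·log₁₀(5.5) = 71.693 dB; L_B = 89.9 − 20·log₁₀(8.1) = 71.730 dB.
Combined: 10·log₁₀(10^(71.693/10)+10^(71.730/10)) = 74.72 dB SPL.

74.72 dB SPL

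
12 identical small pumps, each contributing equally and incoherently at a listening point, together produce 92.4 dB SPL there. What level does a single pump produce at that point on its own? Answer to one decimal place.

12 equal incoherent sources add 10·log₁₀(12) = 10.79 dB over one source.
L_one = 92.4 − 10.79 = 81.6 dB SPL.

81.6 dB SPL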